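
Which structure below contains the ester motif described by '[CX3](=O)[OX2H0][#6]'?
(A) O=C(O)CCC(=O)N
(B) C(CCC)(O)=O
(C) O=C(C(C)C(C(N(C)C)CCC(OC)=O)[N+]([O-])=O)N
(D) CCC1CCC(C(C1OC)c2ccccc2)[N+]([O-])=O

C

[CX3](=O)[OX2H0][#6] describes a carbonyl carbon bonded to an oxygen that is itself bonded to carbon (no H on that O) (an ester).
(A) has a carboxylic acid group (-C(=O)OH) but the singly-bonded O carries H (OX2H1, not H0).
(B) has a carboxylic acid group (-C(=O)OH) but the singly-bonded O carries H (OX2H1, not H0).
(C) contains a methyl-ester group (-C(=O)OCH3), which satisfies every atom and bond constraint.
(D) has a methoxy ether (-OCH3) but the ether oxygen is not adjacent to a C=O carbon.
So the answer is (C).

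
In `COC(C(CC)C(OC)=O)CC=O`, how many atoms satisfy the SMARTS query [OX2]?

2

The query [OX2] means: aliphatic oxygen with two total connections — ether, hydroxyl, or ester single-bond O.
Check the 13 heavy atoms by environment: 7× C (X4) → no; 2× C (X3) → no; 2× O (X1) → no; 2× O (X2) → match.
That gives 2 matching atoms.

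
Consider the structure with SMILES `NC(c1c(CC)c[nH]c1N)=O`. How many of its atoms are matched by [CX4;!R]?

The query [CX4;!R] means: aliphatic carbon with four total connections, not in a ring.
Check the 11 heavy atoms by environment: 1× n (aromatic, X3, in 5-ring) → no; 4× c (aromatic, X3, in 5-ring) → no; 2× N (X3, acyclic) → no; 1× C (X3, acyclic) → no; 1× O (X1, acyclic) → no; 2× C (X4, acyclic) → match.
That gives 2 matching atoms.

2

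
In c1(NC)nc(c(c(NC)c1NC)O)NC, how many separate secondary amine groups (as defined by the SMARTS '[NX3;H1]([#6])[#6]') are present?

4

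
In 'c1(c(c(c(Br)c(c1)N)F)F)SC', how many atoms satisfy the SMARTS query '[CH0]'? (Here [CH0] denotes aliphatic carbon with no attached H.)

0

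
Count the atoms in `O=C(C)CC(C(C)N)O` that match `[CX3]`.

1

The query [CX3] means: C with X3: aliphatic carbon with exactly 3 total connections.
Check the 9 heavy atoms by environment: 5× C (X4) → no; 1× O (X2) → no; 1× N (X3) → no; 1× C (X3) → match; 1× O (X1) → no.
That gives 1 matching atom.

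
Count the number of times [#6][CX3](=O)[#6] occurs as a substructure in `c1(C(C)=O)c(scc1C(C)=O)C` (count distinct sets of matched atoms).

2

[#6][CX3](=O)[#6] is the SMARTS for a ketone: a carbonyl carbon (no H) flanked by two carbons.
The molecule carries 2 separate instances of an acetyl/ketone group (-C(=O)CH3) meeting every constraint; each maps to a distinct set of atoms, giving 2 matches.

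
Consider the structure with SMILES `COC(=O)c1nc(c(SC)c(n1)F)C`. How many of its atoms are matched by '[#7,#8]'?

4

Check the 14 heavy atoms by environment: 2× n (aromatic) → match; 4× c (aromatic) → no; 1× S → no; 4× C → no; 1× F → no; 2× O → match.
Summing the matching environments: 2 + 2 = 4 matching atoms.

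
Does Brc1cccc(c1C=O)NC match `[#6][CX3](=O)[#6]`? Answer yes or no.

The pattern [#6][CX3](=O)[#6] describes a carbonyl carbon (no H) flanked by two carbons — a ketone.
The closest candidate here is an aldehyde (-CHO), but the carbonyl carbon has H1, so it is not flanked by two carbons. No other fragment satisfies the full query, so there is no match.

No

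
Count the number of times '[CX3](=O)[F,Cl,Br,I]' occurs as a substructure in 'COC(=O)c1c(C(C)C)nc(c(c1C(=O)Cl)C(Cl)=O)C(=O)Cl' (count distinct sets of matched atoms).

3

[CX3](=O)[F,Cl,Br,I] is the SMARTS for an acyl halide: a carbonyl carbon bonded to a halogen.
The molecule carries 3 separate instances of an acyl chloride (-C(=O)Cl) meeting every constraint; each maps to a distinct set of atoms, giving 3 matches.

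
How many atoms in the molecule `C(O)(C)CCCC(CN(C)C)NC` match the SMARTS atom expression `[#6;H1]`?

Check the 13 heavy atoms by environment: 4× C (H2) → no; 2× C (H1) → match; 4× C (H3) → no; 1× N (H0) → no; 1× O (H1) → no; 1× N (H1) → no.
That gives 2 matching atoms.

2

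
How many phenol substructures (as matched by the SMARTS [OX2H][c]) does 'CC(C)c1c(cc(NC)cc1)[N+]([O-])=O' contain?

0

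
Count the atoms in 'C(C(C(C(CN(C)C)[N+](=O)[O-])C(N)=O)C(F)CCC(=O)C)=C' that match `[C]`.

Check the 22 heavy atoms by environment: 14× C → match; 1× F → no; 2× N → no; 3× O → no; 1× N (charge +1) → no; 1× O (charge -1) → no.
That gives 14 matching atoms.

14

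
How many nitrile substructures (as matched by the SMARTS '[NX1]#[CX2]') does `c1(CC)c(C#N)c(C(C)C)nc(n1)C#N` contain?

2

[NX1]#[CX2] is the SMARTS for a nitrile: a nitrogen triple-bonded to a two-connected carbon.
The molecule carries 2 separate instances of a nitrile (-C#N) meeting every constraint; each maps to a distinct set of atoms, giving 2 matches.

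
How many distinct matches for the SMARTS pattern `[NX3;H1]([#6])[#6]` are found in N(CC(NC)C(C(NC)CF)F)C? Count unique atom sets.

[NX3;H1]([#6])[#6] is the SMARTS for a secondary amine: a trivalent nitrogen with one H, bonded to two carbons.
The molecule carries 3 separate instances of an N-methylamino group (-NHCH3) meeting every constraint; each maps to a distinct set of atoms, giving 3 matches.

3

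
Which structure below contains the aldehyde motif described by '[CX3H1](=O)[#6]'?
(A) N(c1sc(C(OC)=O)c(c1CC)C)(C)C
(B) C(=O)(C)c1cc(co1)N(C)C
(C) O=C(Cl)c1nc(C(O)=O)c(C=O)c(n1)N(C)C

C

[CX3H1](=O)[#6] describes an sp2 carbon with one H, double-bonded to O and single-bonded to carbon (an aldehyde).
(A) has a methyl-ester group (-C(=O)OCH3) but the carbonyl carbon has H0, not H1.
(B) has an acetyl/ketone group (-C(=O)CH3) but the carbonyl carbon has H0 (two carbon neighbours), not H1.
(C) contains an aldehyde (-CHO), which satisfies every atom and bond constraint.
So the answer is (C).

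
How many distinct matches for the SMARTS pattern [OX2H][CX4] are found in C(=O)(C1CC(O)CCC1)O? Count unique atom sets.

[OX2H][CX4] is the SMARTS for an aliphatic alcohol: a hydroxyl oxygen bound to an sp3 (X4) carbon.
Exactly one fragment in the molecule meets all constraints, giving 1 match.

1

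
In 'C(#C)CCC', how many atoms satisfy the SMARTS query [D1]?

2

The query [D1] means: atom with exactly one heavy-atom neighbour (degree 1).
Check the 5 heavy atoms by environment: 3× C (D2) → no; 2× C (D1) → match.
That gives 2 matching atoms.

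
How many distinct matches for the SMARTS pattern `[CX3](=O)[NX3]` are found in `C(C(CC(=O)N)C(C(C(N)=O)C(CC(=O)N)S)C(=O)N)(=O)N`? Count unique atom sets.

[CX3](=O)[NX3] is the SMARTS for an amide: a carbonyl carbon bonded to a trivalent nitrogen.
The molecule carries 5 separate instances of a primary amide (-C(=O)NH2) meeting every constraint; each maps to a distinct set of atoms, giving 5 matches.

5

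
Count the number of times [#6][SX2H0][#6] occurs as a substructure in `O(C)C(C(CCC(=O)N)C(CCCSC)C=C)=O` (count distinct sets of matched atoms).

1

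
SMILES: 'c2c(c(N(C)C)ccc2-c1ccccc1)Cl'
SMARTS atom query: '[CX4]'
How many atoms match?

2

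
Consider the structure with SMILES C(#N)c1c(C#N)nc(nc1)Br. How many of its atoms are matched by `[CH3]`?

The query [CH3] means: aliphatic carbon with exactly three hydrogens.
Check the 11 heavy atoms by environment: 2× n (aromatic, H0) → no; 3× c (aromatic, H0) → no; 1× c (aromatic, H1) → no; 2× C (H0) → no; 2× N (H0) → no; 1× Br (H0) → no.
No environment satisfies the query, so 0 matching atoms.

0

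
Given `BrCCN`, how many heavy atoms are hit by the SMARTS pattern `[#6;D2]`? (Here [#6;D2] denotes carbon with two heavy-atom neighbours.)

2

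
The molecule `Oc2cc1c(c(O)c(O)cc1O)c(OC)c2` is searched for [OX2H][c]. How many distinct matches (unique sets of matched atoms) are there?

4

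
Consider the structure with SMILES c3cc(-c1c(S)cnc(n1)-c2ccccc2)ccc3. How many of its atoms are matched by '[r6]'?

18

The query [r6] means: r6 matches atoms in a six-membered ring.
Check the 19 heavy atoms by environment: 2× n (aromatic, in 6-ring) → match; 16× c (aromatic, in 6-ring) → match; 1× S (acyclic) → no.
Summing the matching environments: 2 + 16 = 18 matching atoms.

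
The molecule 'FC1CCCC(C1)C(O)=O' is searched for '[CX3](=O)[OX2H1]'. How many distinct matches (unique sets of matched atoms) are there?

[CX3](=O)[OX2H1] is the SMARTS for a carboxylic acid: an sp2 carbon double-bonded to O and single-bonded to an -OH oxygen.
Exactly one fragment in the molecule meets all constraints, giving 1 match.

1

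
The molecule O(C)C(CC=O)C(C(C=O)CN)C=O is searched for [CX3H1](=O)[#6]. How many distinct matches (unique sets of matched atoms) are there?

[CX3H1](=O)[#6] is the SMARTS for an aldehyde: an sp2 carbon with one H, double-bonded to O and single-bonded to carbon.
The molecule carries 3 separate instances of an aldehyde (-CHO) meeting every constraint; each maps to a distinct set of atoms, giving 3 matches.

3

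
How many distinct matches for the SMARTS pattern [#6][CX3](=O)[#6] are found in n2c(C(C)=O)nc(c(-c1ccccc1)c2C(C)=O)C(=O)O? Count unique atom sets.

2

[#6][CX3](=O)[#6] is the SMARTS for a ketone: a carbonyl carbon (no H) flanked by two carbons.
The molecule carries 2 separate instances of an acetyl/ketone group (-C(=O)CH3) meeting every constraint; each maps to a distinct set of atoms, giving 2 matches.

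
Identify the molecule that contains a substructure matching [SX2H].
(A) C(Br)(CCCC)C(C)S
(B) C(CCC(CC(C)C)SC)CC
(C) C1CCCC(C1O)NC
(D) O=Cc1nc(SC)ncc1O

A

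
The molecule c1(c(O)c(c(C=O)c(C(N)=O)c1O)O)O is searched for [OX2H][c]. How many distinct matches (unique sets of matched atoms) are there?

4

[OX2H][c] is the SMARTS for a phenol: a hydroxyl oxygen attached to an aromatic carbon.
The molecule carries 4 separate instances of a hydroxyl group (-OH) meeting every constraint; each maps to a distinct set of atoms, giving 4 matches.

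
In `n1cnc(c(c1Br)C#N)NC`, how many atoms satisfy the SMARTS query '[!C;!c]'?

5

The query [!C;!c] means: neither aliphatic nor aromatic carbon — same as [!#6].
Check the 11 heavy atoms by environment: 2× n (aromatic) → match; 4× c (aromatic) → no; 2× N → match; 2× C → no; 1× Br → match.
Summing the matching environments: 2 + 2 + 1 = 5 matching atoms.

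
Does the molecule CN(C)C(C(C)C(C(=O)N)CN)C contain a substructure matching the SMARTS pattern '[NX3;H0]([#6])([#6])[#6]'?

Yes

The pattern [NX3;H0]([#6])([#6])[#6] describes a trivalent nitrogen with no H, bonded to three carbons — a tertiary amine.
The molecule carries a dimethylamino group (-N(CH3)2), whose atoms satisfy every constraint of the query, so the pattern matches.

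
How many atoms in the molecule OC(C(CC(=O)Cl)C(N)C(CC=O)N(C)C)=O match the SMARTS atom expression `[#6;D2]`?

The query [#6;D2] means: any carbon bonded to exactly two heavy atoms.
Check the 17 heavy atoms by environment: 3× C (D2) → match; 5× C (D3) → no; 4× O (D1) → no; 1× Cl (D1) → no; 1× N (D3) → no; 2× C (D1) → no; 1× N (D1) → no.
That gives 3 matching atoms.

3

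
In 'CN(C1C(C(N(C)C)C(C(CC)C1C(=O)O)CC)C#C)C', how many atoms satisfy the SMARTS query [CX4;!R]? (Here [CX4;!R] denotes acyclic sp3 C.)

8

The query [CX4;!R] means: aliphatic carbon with four total connections, not in a ring.
Check the 21 heavy atoms by environment: 6× C (X4, in 6-ring) → no; 1× C (X3, acyclic) → no; 1× O (X1, acyclic) → no; 1× O (X2, acyclic) → no; 8× C (X4, acyclic) → match; 2× C (X2, acyclic) → no; 2× N (X3, acyclic) → no.
That gives 8 matching atoms.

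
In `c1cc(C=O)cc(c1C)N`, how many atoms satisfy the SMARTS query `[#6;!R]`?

2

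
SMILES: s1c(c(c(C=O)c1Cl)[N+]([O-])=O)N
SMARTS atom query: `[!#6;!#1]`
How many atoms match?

7

Check the 12 heavy atoms by environment: 1× s (aromatic) → match; 4× c (aromatic) → no; 1× Cl → match; 1× C → no; 2× O → match; 1× N (charge +1) → match; 1× O (charge -1) → match; 1× N → match.
Summing the matching environments: 1 + 1 + 2 + 1 + 1 + 1 = 7 matching atoms.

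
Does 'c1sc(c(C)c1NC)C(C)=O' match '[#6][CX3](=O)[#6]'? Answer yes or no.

The pattern [#6][CX3](=O)[#6] describes a carbonyl carbon (no H) flanked by two carbons — a ketone.
The molecule carries an acetyl/ketone group (-C(=O)CH3), whose atoms satisfy every constraint of the query, so the pattern matches.

Yes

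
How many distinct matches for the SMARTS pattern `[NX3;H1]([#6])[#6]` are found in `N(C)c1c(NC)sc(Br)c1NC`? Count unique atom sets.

3

[NX3;H1]([#6])[#6] is the SMARTS for a secondary amine: a trivalent nitrogen with one H, bonded to two carbons.
The molecule carries 3 separate instances of an N-methylamino group (-NHCH3) meeting every constraint; each maps to a distinct set of atoms, giving 3 matches.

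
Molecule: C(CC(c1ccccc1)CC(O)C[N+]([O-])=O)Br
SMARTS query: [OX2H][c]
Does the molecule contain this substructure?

No

The pattern [OX2H][c] describes a hydroxyl oxygen attached to an aromatic carbon — a phenol.
The closest candidate here is a hydroxyl group (-OH), but the -OH is on an aliphatic carbon, not an aromatic c. No other fragment satisfies the full query, so there is no match.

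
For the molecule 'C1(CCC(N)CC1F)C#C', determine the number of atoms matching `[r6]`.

The query [r6] means: r6 matches atoms in a six-membered ring.
Check the 10 heavy atoms by environment: 6× C (in 6-ring) → match; 1× N (acyclic) → no; 2× C (acyclic) → no; 1× F (acyclic) → no.
That gives 6 matching atoms.

6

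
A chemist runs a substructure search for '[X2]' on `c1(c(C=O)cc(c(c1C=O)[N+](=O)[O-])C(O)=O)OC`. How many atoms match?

2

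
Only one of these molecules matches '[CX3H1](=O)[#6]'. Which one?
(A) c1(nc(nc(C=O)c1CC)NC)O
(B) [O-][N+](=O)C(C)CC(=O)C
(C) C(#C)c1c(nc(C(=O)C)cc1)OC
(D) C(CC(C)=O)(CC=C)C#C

A

[CX3H1](=O)[#6] describes an sp2 carbon with one H, double-bonded to O and single-bonded to carbon (an aldehyde).
(A) contains an aldehyde (-CHO), which satisfies every atom and bond constraint.
(B) has an acetyl/ketone group (-C(=O)CH3) but the carbonyl carbon has H0 (two carbon neighbours), not H1.
(C) has an acetyl/ketone group (-C(=O)CH3) but the carbonyl carbon has H0 (two carbon neighbours), not H1.
(D) has an acetyl/ketone group (-C(=O)CH3) but the carbonyl carbon has H0 (two carbon neighbours), not H1.
So the answer is (A).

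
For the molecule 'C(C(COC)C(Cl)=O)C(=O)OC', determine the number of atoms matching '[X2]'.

Check the 12 heavy atoms by environment: 5× C (X4) → no; 2× C (X3) → no; 2× O (X1) → no; 2× O (X2) → match; 1× Cl (X1) → no.
That gives 2 matching atoms.

2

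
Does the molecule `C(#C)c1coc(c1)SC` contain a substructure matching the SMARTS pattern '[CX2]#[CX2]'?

The pattern [CX2]#[CX2] describes a carbon-carbon triple bond — an alkyne.
The molecule carries an ethynyl group (-C#CH), whose atoms satisfy every constraint of the query, so the pattern matches.

Yes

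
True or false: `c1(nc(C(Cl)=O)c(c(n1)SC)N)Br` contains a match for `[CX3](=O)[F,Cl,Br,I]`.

True

The pattern [CX3](=O)[F,Cl,Br,I] describes a carbonyl carbon bonded to a halogen — an acyl halide.
The molecule carries an acyl chloride (-C(=O)Cl), whose atoms satisfy every constraint of the query, so the pattern matches.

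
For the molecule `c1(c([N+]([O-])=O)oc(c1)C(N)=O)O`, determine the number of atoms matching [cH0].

The query [cH0] means: aromatic carbon with no attached hydrogen (substituted or ring-fusion).
Check the 12 heavy atoms by environment: 1× o (aromatic, H0) → no; 3× c (aromatic, H0) → match; 1× c (aromatic, H1) → no; 1× C (H0) → no; 2× O (H0) → no; 1× N (H2) → no; 1× N (charge +1, H0) → no; 1× O (charge -1, H0) → no; 1× O (H1) → no.
That gives 3 matching atoms.

3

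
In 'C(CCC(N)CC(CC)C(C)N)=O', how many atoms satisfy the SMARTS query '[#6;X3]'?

1

The query [#6;X3] means: any carbon (aromatic or not) with three total connections.
Check the 13 heavy atoms by environment: 9× C (X4) → no; 2× N (X3) → no; 1× C (X3) → match; 1× O (X1) → no.
That gives 1 matching atom.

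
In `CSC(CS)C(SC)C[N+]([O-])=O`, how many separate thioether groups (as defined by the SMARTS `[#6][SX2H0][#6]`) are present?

2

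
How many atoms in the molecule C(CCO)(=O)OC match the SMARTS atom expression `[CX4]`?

3

The query [CX4] means: C with X4: aliphatic carbon with exactly 4 total connections (bonds + H).
Check the 7 heavy atoms by environment: 3× C (X4) → match; 1× C (X3) → no; 1× O (X1) → no; 2× O (X2) → no.
That gives 3 matching atoms.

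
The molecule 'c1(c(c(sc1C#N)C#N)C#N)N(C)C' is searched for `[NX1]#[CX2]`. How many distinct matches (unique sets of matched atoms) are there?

[NX1]#[CX2] is the SMARTS for a nitrile: a nitrogen triple-bonded to a two-connected carbon.
The molecule carries 3 separate instances of a nitrile (-C#N) meeting every constraint; each maps to a distinct set of atoms, giving 3 matches.

3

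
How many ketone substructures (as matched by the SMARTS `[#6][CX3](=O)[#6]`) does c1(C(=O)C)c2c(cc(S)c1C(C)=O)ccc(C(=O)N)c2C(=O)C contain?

[#6][CX3](=O)[#6] is the SMARTS for a ketone: a carbonyl carbon (no H) flanked by two carbons.
The molecule carries 3 separate instances of an acetyl/ketone group (-C(=O)CH3) meeting every constraint; each maps to a distinct set of atoms, giving 3 matches.

3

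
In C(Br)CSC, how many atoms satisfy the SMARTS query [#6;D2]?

2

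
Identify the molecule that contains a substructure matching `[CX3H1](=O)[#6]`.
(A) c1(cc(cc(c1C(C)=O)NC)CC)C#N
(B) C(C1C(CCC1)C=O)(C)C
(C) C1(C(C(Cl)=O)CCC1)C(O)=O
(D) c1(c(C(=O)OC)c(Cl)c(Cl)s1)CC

[CX3H1](=O)[#6] describes an sp2 carbon with one H, double-bonded to O and single-bonded to carbon (an aldehyde).
(A) has an acetyl/ketone group (-C(=O)CH3) but the carbonyl carbon has H0 (two carbon neighbours), not H1.
(B) contains an aldehyde (-CHO), which satisfies every atom and bond constraint.
(C) has a carboxylic acid group (-C(=O)OH) but the carbonyl carbon has H0 and is bonded to O, not H1.
(D) has a methyl-ester group (-C(=O)OCH3) but the carbonyl carbon has H0, not H1.
So the answer is (B).

B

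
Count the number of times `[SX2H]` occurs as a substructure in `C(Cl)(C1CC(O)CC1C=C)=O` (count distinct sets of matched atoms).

[SX2H] is the SMARTS for a thiol: an aliphatic sulfur with two connections, one being H.
The molecule has a hydroxyl group (-OH), but it is an -OH, not an -SH; nothing else fits, so there are 0 matches.

0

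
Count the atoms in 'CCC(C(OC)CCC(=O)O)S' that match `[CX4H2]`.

3

The query [CX4H2] means: sp3 carbon (X4) with exactly two hydrogens.
Check the 12 heavy atoms by environment: 3× C (H2, X4) → match; 2× C (H1, X4) → no; 2× C (H3, X4) → no; 1× O (H0, X2) → no; 1× C (H0, X3) → no; 1× O (H0, X1) → no; 1× O (H1, X2) → no; 1× S (H1, X2) → no.
That gives 3 matching atoms.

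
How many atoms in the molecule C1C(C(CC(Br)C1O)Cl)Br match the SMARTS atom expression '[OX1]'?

0

Check the 10 heavy atoms by environment: 6× C (X4) → no; 1× Cl (X1) → no; 1× O (X2) → no; 2× Br (X1) → no.
No environment satisfies the query, so 0 matching atoms.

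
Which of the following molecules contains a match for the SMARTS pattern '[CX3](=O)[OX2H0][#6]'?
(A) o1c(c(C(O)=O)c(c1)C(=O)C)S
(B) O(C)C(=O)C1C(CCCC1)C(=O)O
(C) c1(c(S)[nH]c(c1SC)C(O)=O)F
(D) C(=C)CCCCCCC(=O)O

[CX3](=O)[OX2H0][#6] describes a carbonyl carbon bonded to an oxygen that is itself bonded to carbon (no H on that O) (an ester).
(A) has a carboxylic acid group (-C(=O)OH) but the singly-bonded O carries H (OX2H1, not H0).
(B) contains a methyl-ester group (-C(=O)OCH3), which satisfies every atom and bond constraint.
(C) has a carboxylic acid group (-C(=O)OH) but the singly-bonded O carries H (OX2H1, not H0).
(D) has a carboxylic acid group (-C(=O)OH) but the singly-bonded O carries H (OX2H1, not H0).
So the answer is (B).

B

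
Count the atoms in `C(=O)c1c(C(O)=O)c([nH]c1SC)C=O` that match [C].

4

The query [C] means: uppercase C matches aliphatic (non-aromatic) carbon only.
Check the 14 heavy atoms by environment: 1× n (aromatic) → no; 4× c (aromatic) → no; 4× C → match; 4× O → no; 1× S → no.
That gives 4 matching atoms.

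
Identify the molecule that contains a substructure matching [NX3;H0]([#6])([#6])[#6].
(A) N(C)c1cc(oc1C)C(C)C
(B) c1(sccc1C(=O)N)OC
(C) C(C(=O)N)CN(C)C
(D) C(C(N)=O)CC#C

[NX3;H0]([#6])([#6])[#6] describes a trivalent nitrogen with no H, bonded to three carbons (a tertiary amine).
(A) has an N-methylamino group (-NHCH3) but the nitrogen still has one H (H1), not H0.
(B) has a primary amide (-C(=O)NH2) but the amide nitrogen has H2 and only one carbon neighbour.
(C) contains a dimethylamino group (-N(CH3)2), which satisfies every atom and bond constraint.
(D) has a primary amide (-C(=O)NH2) but the amide nitrogen has H2 and only one carbon neighbour.
So the answer is (C).

C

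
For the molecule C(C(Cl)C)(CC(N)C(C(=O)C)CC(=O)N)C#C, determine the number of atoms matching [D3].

The query [D3] means: atom with exactly three heavy-atom neighbours.
Check the 17 heavy atoms by environment: 3× C (D2) → no; 6× C (D3) → match; 3× C (D1) → no; 2× O (D1) → no; 2× N (D1) → no; 1× Cl (D1) → no.
That gives 6 matching atoms.

6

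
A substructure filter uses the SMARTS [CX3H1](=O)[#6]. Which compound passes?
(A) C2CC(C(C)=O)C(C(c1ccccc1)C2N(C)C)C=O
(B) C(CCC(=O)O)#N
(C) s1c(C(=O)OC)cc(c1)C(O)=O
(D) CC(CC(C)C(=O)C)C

A

[CX3H1](=O)[#6] describes an sp2 carbon with one H, double-bonded to O and single-bonded to carbon (an aldehyde).
(A) contains an aldehyde (-CHO), which satisfies every atom and bond constraint.
(B) has a carboxylic acid group (-C(=O)OH) but the carbonyl carbon has H0 and is bonded to O, not H1.
(C) has a methyl-ester group (-C(=O)OCH3) but the carbonyl carbon has H0, not H1.
(D) has an acetyl/ketone group (-C(=O)CH3) but the carbonyl carbon has H0 (two carbon neighbours), not H1.
So the answer is (A).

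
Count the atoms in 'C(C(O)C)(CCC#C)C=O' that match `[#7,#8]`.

2

The query [#7,#8] means: nitrogen or oxygen (comma = OR).
Check the 10 heavy atoms by environment: 8× C → no; 2× O → match.
That gives 2 matching atoms.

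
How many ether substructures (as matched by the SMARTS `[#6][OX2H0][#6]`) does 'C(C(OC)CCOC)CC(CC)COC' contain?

3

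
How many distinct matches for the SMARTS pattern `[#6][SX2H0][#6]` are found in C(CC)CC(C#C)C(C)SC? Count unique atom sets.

[#6][SX2H0][#6] is the SMARTS for a thioether: an aliphatic sulfur bridging two carbons with no H on the sulfur.
Exactly one fragment in the molecule meets all constraints, giving 1 match.

1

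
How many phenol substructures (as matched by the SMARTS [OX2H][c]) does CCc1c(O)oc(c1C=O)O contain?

2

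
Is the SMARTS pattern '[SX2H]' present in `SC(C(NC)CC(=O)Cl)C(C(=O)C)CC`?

The pattern [SX2H] describes an aliphatic sulfur with two connections, one being H — a thiol.
The molecule carries a thiol (-SH), whose atoms satisfy every constraint of the query, so the pattern matches.

Yes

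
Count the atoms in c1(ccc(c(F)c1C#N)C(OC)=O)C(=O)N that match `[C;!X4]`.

Check the 16 heavy atoms by environment: 6× c (aromatic, X3) → no; 2× C (X3) → match; 2× O (X1) → no; 1× O (X2) → no; 1× C (X4) → no; 1× F (X1) → no; 1× C (X2) → match; 1× N (X1) → no; 1× N (X3) → no.
Summing the matching environments: 2 + 1 = 3 matching atoms.

3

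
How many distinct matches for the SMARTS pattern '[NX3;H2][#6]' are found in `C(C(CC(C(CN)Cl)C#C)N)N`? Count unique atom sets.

3

[NX3;H2][#6] is the SMARTS for a primary amine: a trivalent nitrogen with two H attached to carbon.
The molecule carries 3 separate instances of a primary amino group (-NH2) meeting every constraint; each maps to a distinct set of atoms, giving 3 matches.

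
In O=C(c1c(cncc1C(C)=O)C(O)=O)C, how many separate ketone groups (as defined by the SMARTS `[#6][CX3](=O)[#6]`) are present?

2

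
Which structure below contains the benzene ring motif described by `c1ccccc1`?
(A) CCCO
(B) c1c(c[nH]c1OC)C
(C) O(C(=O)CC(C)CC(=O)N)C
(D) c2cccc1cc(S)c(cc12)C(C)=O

D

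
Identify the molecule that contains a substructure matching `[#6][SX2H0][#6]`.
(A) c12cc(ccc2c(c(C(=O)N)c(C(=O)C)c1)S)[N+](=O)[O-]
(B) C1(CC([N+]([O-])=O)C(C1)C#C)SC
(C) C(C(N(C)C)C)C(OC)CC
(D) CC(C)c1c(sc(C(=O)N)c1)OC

B

[#6][SX2H0][#6] describes an aliphatic sulfur bridging two carbons with no H on the sulfur (a thioether).
(A) has a thiol (-SH) but the sulfur has H1, not H0 bridging two carbons.
(B) contains a methylthio ether (-SCH3), which satisfies every atom and bond constraint.
(C) has a methoxy ether (-OCH3) but the bridging atom is O, not S.
(D) has a methoxy ether (-OCH3) but the bridging atom is O, not S.
So the answer is (B).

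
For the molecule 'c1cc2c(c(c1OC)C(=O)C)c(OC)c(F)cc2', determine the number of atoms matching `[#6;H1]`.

4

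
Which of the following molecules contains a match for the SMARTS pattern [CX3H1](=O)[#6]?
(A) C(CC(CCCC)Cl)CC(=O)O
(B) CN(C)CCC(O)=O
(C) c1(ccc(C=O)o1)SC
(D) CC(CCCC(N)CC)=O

[CX3H1](=O)[#6] describes an sp2 carbon with one H, double-bonded to O and single-bonded to carbon (an aldehyde).
(A) has a carboxylic acid group (-C(=O)OH) but the carbonyl carbon has H0 and is bonded to O, not H1.
(B) has a carboxylic acid group (-C(=O)OH) but the carbonyl carbon has H0 and is bonded to O, not H1.
(C) contains an aldehyde (-CHO), which satisfies every atom and bond constraint.
(D) has an acetyl/ketone group (-C(=O)CH3) but the carbonyl carbon has H0 (two carbon neighbours), not H1.
So the answer is (C).

C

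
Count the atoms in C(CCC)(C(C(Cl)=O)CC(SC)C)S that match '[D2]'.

The query [D2] means: atom with exactly two heavy-atom neighbours.
Check the 14 heavy atoms by environment: 3× C (D1) → no; 4× C (D3) → no; 3× C (D2) → match; 1× S (D1) → no; 1× S (D2) → match; 1× O (D1) → no; 1× Cl (D1) → no.
Summing the matching environments: 3 + 1 = 4 matching atoms.

4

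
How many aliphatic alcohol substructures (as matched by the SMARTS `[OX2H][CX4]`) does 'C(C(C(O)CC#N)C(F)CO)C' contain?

2

[OX2H][CX4] is the SMARTS for an aliphatic alcohol: a hydroxyl oxygen bound to an sp3 (X4) carbon.
The molecule carries 2 separate instances of a hydroxyl group (-OH) meeting every constraint; each maps to a distinct set of atoms, giving 2 matches.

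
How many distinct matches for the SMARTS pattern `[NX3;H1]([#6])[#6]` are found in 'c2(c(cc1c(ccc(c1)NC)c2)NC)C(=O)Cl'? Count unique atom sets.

[NX3;H1]([#6])[#6] is the SMARTS for a secondary amine: a trivalent nitrogen with one H, bonded to two carbons.
The molecule carries 2 separate instances of an N-methylamino group (-NHCH3) meeting every constraint; each maps to a distinct set of atoms, giving 2 matches.

2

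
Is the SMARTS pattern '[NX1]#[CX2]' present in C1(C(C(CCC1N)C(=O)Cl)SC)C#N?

The pattern [NX1]#[CX2] describes a nitrogen triple-bonded to a two-connected carbon — a nitrile.
The molecule carries a nitrile (-C#N), whose atoms satisfy every constraint of the query, so the pattern matches.

Yes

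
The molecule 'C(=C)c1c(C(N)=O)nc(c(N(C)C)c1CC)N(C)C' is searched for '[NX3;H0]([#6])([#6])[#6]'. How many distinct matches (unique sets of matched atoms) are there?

[NX3;H0]([#6])([#6])[#6] is the SMARTS for a tertiary amine: a trivalent nitrogen with no H, bonded to three carbons.
The molecule carries 2 separate instances of a dimethylamino group (-N(CH3)2) meeting every constraint; each maps to a distinct set of atoms, giving 2 matches.

2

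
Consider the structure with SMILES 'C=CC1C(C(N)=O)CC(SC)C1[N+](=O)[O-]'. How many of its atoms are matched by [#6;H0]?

1

The query [#6;H0] means: any carbon with no attached hydrogen.
Check the 15 heavy atoms by environment: 5× C (H1) → no; 2× C (H2) → no; 1× C (H0) → match; 2× O (H0) → no; 1× N (H2) → no; 1× N (charge +1, H0) → no; 1× O (charge -1, H0) → no; 1× S (H0) → no; 1× C (H3) → no.
That gives 1 matching atom.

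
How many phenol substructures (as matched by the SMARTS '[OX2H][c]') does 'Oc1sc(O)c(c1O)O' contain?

4

[OX2H][c] is the SMARTS for a phenol: a hydroxyl oxygen attached to an aromatic carbon.
The molecule carries 4 separate instances of a hydroxyl group (-OH) meeting every constraint; each maps to a distinct set of atoms, giving 4 matches.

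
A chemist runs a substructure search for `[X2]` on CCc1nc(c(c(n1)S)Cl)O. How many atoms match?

The query [X2] means: any atom with exactly two total connections (bonds + H).
Check the 11 heavy atoms by environment: 2× n (aromatic, X2) → match; 4× c (aromatic, X3) → no; 2× C (X4) → no; 1× Cl (X1) → no; 1× O (X2) → match; 1× S (X2) → match.
Summing the matching environments: 2 + 1 + 1 = 4 matching atoms.

4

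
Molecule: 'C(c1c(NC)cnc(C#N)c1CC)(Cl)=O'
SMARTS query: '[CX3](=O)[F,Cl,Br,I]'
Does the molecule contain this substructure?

Yes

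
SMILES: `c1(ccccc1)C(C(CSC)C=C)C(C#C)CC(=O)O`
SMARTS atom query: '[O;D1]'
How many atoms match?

2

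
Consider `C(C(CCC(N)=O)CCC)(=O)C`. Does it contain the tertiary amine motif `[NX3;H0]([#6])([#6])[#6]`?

The pattern [NX3;H0]([#6])([#6])[#6] describes a trivalent nitrogen with no H, bonded to three carbons — a tertiary amine.
The closest candidate here is a primary amide (-C(=O)NH2), but the amide nitrogen has H2 and only one carbon neighbour. No other fragment satisfies the full query, so there is no match.

No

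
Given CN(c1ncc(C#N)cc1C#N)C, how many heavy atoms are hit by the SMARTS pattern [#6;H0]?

The query [#6;H0] means: any carbon with no attached hydrogen.
Check the 13 heavy atoms by environment: 1× n (aromatic, H0) → no; 2× c (aromatic, H1) → no; 3× c (aromatic, H0) → match; 2× C (H0) → match; 3× N (H0) → no; 2× C (H3) → no.
Summing the matching environments: 3 + 2 = 5 matching atoms.

5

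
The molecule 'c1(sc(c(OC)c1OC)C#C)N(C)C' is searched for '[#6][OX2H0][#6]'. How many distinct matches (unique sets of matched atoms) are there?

2

[#6][OX2H0][#6] is the SMARTS for an ether: an aliphatic oxygen bridging two carbons with no H on the oxygen.
The molecule carries 2 separate instances of a methoxy ether (-OCH3) meeting every constraint; each maps to a distinct set of atoms, giving 2 matches.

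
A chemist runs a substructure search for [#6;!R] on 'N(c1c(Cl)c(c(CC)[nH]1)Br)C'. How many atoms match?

The query [#6;!R] means: carbon not in any ring.
Check the 11 heavy atoms by environment: 1× n (aromatic, in 5-ring) → no; 4× c (aromatic, in 5-ring) → no; 3× C (acyclic) → match; 1× Cl (acyclic) → no; 1× N (acyclic) → no; 1× Br (acyclic) → no.
That gives 3 matching atoms.

3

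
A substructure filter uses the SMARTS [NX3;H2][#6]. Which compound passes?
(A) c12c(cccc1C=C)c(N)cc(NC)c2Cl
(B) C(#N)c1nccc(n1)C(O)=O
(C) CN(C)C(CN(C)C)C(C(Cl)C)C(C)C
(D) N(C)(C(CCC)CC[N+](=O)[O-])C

A

[NX3;H2][#6] describes a trivalent nitrogen with two H attached to carbon (a primary amine).
(A) contains a primary amino group (-NH2), which satisfies every atom and bond constraint.
(B) has a nitrile (-C#N) but the nitrogen is NX1 (triple-bonded), not NX3 with two H.
(C) has a dimethylamino group (-N(CH3)2) but the nitrogen has H0, not H2.
(D) has a dimethylamino group (-N(CH3)2) but the nitrogen has H0, not H2.
So the answer is (A).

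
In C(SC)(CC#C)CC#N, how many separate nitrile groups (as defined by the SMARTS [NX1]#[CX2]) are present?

1

[NX1]#[CX2] is the SMARTS for a nitrile: a nitrogen triple-bonded to a two-connected carbon.
Exactly one fragment in the molecule meets all constraints, giving 1 match.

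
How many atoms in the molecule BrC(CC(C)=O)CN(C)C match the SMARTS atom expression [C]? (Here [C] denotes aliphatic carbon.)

Check the 10 heavy atoms by environment: 7× C → match; 1× N → no; 1× Br → no; 1× O → no.
That gives 7 matching atoms.

7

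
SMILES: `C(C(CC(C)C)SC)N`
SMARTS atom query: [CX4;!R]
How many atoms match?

7

Check the 9 heavy atoms by environment: 7× C (X4, acyclic) → match; 1× S (X2, acyclic) → no; 1× N (X3, acyclic) → no.
That gives 7 matching atoms.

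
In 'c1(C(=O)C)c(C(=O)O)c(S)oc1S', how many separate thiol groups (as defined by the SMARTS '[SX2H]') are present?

[SX2H] is the SMARTS for a thiol: an aliphatic sulfur with two connections, one being H.
The molecule carries 2 separate instances of a thiol (-SH) meeting every constraint; each maps to a distinct set of atoms, giving 2 matches.

2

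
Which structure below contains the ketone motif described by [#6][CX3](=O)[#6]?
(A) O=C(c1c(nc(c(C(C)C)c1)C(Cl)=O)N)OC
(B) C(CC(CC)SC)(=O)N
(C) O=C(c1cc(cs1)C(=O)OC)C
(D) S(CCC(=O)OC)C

C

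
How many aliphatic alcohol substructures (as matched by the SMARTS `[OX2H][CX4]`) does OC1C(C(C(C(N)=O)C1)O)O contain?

[OX2H][CX4] is the SMARTS for an aliphatic alcohol: a hydroxyl oxygen bound to an sp3 (X4) carbon.
The molecule carries 3 separate instances of a hydroxyl group (-OH) meeting every constraint; each maps to a distinct set of atoms, giving 3 matches.

3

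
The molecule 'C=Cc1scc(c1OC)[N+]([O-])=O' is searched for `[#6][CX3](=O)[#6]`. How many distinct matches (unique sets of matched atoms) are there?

[#6][CX3](=O)[#6] is the SMARTS for a ketone: a carbonyl carbon (no H) flanked by two carbons.
No fragment in the molecule satisfies every constraint, giving 0 matches.

0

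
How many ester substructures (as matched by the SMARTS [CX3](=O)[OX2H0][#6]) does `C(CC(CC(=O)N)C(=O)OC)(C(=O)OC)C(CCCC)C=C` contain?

[CX3](=O)[OX2H0][#6] is the SMARTS for an ester: a carbonyl carbon bonded to an oxygen that is itself bonded to carbon (no H on that O).
The molecule carries 2 separate instances of a methyl-ester group (-C(=O)OCH3) meeting every constraint; each maps to a distinct set of atoms, giving 2 matches.

2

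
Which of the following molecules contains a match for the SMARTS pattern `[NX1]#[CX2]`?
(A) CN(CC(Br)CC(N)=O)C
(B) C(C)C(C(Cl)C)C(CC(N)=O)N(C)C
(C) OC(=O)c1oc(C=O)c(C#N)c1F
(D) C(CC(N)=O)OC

[NX1]#[CX2] describes a nitrogen triple-bonded to a two-connected carbon (a nitrile).
(A) has a primary amide (-C(=O)NH2) but the nitrogen is NX3, not NX1.
(B) has a primary amide (-C(=O)NH2) but the nitrogen is NX3, not NX1.
(C) contains a nitrile (-C#N), which satisfies every atom and bond constraint.
(D) has a primary amide (-C(=O)NH2) but the nitrogen is NX3, not NX1.
So the answer is (C).

C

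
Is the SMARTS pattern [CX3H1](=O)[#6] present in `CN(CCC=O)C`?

Yes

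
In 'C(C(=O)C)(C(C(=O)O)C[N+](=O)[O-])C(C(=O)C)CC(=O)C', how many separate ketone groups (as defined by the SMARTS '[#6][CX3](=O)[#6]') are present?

3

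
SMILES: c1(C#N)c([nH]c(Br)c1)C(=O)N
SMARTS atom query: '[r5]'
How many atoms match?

5

Check the 11 heavy atoms by environment: 1× n (aromatic, in 5-ring) → match; 4× c (aromatic, in 5-ring) → match; 2× C (acyclic) → no; 1× O (acyclic) → no; 2× N (acyclic) → no; 1× Br (acyclic) → no.
Summing the matching environments: 1 + 4 = 5 matching atoms.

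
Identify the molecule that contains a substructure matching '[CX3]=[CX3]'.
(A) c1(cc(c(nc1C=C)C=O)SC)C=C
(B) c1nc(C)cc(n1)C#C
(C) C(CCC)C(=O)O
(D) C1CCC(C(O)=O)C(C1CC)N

[CX3]=[CX3] describes a non-aromatic C=C double bond between two sp2 carbons (an alkene).
(A) contains a vinyl group (-CH=CH2), which satisfies every atom and bond constraint.
(B) has an ethynyl group (-C#CH) but the C-C bond is a triple bond, not a double bond.
(C) has an ethyl group (-CH2CH3) but its C-C bond is a single bond between CX4 carbons, not CX3=CX3.
(D) has an ethyl group (-CH2CH3) but its C-C bond is a single bond between CX4 carbons, not CX3=CX3.
So the answer is (A).

A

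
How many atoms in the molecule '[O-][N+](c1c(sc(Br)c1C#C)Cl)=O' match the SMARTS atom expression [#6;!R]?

The query [#6;!R] means: carbon not in any ring.
Check the 12 heavy atoms by environment: 1× s (aromatic, in 5-ring) → no; 4× c (aromatic, in 5-ring) → no; 1× Cl (acyclic) → no; 1× Br (acyclic) → no; 2× C (acyclic) → match; 1× N (charge +1, acyclic) → no; 1× O (charge -1, acyclic) → no; 1× O (acyclic) → no.
That gives 2 matching atoms.

2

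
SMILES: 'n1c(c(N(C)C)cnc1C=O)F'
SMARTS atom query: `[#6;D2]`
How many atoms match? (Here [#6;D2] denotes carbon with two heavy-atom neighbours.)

2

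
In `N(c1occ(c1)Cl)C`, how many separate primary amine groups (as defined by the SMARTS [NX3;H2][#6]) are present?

[NX3;H2][#6] is the SMARTS for a primary amine: a trivalent nitrogen with two H attached to carbon.
The molecule has an N-methylamino group (-NHCH3), but the nitrogen bears two carbons and only one H (H1), not H2; nothing else fits, so there are 0 matches.

0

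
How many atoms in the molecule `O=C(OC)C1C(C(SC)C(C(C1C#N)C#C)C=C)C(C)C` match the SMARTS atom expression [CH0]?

3

The query [CH0] means: aliphatic carbon with no attached hydrogen.
Check the 21 heavy atoms by environment: 9× C (H1) → no; 3× C (H0) → match; 2× O (H0) → no; 4× C (H3) → no; 1× N (H0) → no; 1× C (H2) → no; 1× S (H0) → no.
That gives 3 matching atoms.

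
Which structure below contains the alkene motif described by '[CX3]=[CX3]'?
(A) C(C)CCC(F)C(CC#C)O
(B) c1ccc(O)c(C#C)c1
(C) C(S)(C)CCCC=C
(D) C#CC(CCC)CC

C

[CX3]=[CX3] describes a non-aromatic C=C double bond between two sp2 carbons (an alkene).
(A) has an ethynyl group (-C#CH) but the C-C bond is a triple bond, not a double bond.
(B) has an ethynyl group (-C#CH) but the C-C bond is a triple bond, not a double bond.
(C) contains a vinyl group (-CH=CH2), which satisfies every atom and bond constraint.
(D) has an ethyl group (-CH2CH3) but its C-C bond is a single bond between CX4 carbons, not CX3=CX3.
So the answer is (C).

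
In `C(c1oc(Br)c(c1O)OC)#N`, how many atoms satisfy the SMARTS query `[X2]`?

4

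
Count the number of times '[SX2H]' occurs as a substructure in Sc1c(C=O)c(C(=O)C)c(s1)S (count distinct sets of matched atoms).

[SX2H] is the SMARTS for a thiol: an aliphatic sulfur with two connections, one being H.
The molecule carries 2 separate instances of a thiol (-SH) meeting every constraint; each maps to a distinct set of atoms, giving 2 matches.

2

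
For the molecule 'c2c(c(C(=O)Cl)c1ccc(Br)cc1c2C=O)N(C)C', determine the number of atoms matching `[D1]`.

6

Check the 19 heavy atoms by environment: 6× c (aromatic, D3) → no; 4× c (aromatic, D2) → no; 1× C (D2) → no; 2× O (D1) → match; 1× C (D3) → no; 1× Cl (D1) → match; 1× Br (D1) → match; 1× N (D3) → no; 2× C (D1) → match.
Summing the matching environments: 2 + 1 + 1 + 2 = 6 matching atoms.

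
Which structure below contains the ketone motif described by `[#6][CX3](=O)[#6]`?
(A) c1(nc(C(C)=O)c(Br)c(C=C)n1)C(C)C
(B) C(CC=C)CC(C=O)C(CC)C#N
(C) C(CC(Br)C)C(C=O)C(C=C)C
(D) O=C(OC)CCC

A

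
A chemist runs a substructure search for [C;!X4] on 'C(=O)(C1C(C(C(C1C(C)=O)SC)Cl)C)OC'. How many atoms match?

2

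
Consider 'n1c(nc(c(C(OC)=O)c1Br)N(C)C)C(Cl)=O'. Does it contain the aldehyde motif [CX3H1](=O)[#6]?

No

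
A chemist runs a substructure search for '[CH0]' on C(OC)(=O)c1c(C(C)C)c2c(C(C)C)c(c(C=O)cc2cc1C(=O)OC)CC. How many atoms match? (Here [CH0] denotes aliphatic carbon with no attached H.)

The query [CH0] means: aliphatic carbon with no attached hydrogen.
Check the 28 heavy atoms by environment: 8× c (aromatic, H0) → no; 2× c (aromatic, H1) → no; 1× C (H2) → no; 7× C (H3) → no; 3× C (H1) → no; 5× O (H0) → no; 2× C (H0) → match.
That gives 2 matching atoms.

2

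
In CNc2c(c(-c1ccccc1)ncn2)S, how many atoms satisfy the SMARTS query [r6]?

The query [r6] means: r6 matches atoms in a six-membered ring.
Check the 15 heavy atoms by environment: 2× n (aromatic, in 6-ring) → match; 10× c (aromatic, in 6-ring) → match; 1× S (acyclic) → no; 1× N (acyclic) → no; 1× C (acyclic) → no.
Summing the matching environments: 2 + 10 = 12 matching atoms.

12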